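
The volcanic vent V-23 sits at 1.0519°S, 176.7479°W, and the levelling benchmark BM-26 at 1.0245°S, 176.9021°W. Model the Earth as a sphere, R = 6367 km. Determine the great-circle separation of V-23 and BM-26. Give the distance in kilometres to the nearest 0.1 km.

17.4 km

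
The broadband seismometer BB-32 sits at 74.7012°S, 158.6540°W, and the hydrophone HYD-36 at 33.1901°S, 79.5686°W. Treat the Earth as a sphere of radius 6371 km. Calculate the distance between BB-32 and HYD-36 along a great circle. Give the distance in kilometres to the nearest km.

Δφ = 41.5111°,  Δλ = 79.0854°
a = sin²(Δφ/2) + cos φ₁ cos φ₂ sin²(Δλ/2) = 0.215086
c = 2·arcsin(√a) = 0.964499 rad = 55.2617°
d = R·c = 6371 × 0.964499 = 6144.8 km

6145 km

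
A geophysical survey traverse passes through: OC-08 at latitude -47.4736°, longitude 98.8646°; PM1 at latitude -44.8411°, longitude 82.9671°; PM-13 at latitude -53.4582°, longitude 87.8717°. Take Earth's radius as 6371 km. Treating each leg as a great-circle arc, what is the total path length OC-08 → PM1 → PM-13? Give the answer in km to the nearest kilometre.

2278 km

OC-08→PM1: c = 0.197226 rad, d = 1256.53 km
PM1→PM-13: c = 0.160385 rad, d = 1021.81 km
Total = 1256.53 + 1021.81 = 2278.34 km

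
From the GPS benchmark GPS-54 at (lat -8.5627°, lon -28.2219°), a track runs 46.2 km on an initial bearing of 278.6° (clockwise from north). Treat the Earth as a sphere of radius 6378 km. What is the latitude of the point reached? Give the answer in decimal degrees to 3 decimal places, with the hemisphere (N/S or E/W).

δ = d/R = 46.2/6378 = 0.007244 rad
φ₂ = arcsin(sin φ₁ cos δ + cos φ₁ sin δ cos θ)
   = arcsin(-0.14889·0.99997 + 0.98885·0.00724·0.14954) = -8.50042°
λ₂ = λ₁ + atan2(sin θ sin δ cos φ₁, cos δ − sin φ₁ sin φ₂) = -28.63682°

8.500°S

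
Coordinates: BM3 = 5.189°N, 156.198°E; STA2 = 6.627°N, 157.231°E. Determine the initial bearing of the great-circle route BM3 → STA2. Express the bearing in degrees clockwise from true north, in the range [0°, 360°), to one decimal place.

35.5°

Δλ = 1.0330°
y = sin Δλ · cos φ₂ = 0.017908
x = cos φ₁ sin φ₂ − sin φ₁ cos φ₂ cos Δλ = 0.025110
θ = atan2(y, x) = 35.4957° → 35.4957° (mod 360°)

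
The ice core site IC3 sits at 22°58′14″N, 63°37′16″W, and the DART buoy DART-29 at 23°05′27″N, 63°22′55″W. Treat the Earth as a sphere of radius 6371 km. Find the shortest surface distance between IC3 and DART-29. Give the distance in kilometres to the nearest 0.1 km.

27.9 km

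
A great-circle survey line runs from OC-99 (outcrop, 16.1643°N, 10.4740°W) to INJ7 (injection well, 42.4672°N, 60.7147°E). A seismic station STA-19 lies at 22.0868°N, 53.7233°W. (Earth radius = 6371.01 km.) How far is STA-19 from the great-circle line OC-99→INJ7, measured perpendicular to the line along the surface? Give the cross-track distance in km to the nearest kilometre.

3632 km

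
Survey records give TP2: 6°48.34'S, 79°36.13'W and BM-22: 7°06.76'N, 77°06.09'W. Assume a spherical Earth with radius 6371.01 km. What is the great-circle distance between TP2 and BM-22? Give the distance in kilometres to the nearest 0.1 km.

TP2: φ = -6.80567°, λ = -79.60217°
BM-22: φ = +7.11267°, λ = -77.10150°
Δφ = 13.9183°,  Δλ = 2.5007°
a = sin²(Δφ/2) + cos φ₁ cos φ₂ sin²(Δλ/2) = 0.015149
c = 2·arcsin(√a) = 0.246791 rad = 14.1401°
d = R·c = 6371.01 × 0.246791 = 1572.3 km

1572.3 km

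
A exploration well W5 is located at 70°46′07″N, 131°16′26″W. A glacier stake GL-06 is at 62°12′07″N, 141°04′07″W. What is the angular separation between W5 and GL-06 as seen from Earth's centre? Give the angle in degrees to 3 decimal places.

9.389°

W5: φ = +70.76861°, λ = -131.27389°
GL-06: φ = +62.20194°, λ = -141.06861°
Δφ = -8.5667°,  Δλ = -9.7947°
a = sin²(Δφ/2) + cos φ₁ cos φ₂ sin²(Δλ/2) = 0.006698
c = 2·arcsin(√a) = 0.163865 rad = 9.3888°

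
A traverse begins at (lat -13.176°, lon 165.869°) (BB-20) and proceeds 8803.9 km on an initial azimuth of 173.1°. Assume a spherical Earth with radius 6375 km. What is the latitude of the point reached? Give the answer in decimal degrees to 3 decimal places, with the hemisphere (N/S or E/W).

δ = d/R = 8803.9/6375 = 1.381004 rad
φ₂ = arcsin(sin φ₁ cos δ + cos φ₁ sin δ cos θ)
   = arcsin(-0.22794·0.18866 + 0.97367·0.98204·-0.99276) = -82.87035°
λ₂ = λ₁ + atan2(sin θ sin δ cos φ₁, cos δ − sin φ₁ sin φ₂) = -86.04046°

82.870°S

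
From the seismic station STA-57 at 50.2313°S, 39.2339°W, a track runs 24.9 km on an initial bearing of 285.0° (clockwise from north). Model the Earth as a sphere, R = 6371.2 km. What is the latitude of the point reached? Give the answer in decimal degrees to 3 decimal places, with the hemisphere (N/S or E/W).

δ = d/R = 24.9/6371.2 = 0.003908 rad
φ₂ = arcsin(sin φ₁ cos δ + cos φ₁ sin δ cos θ)
   = arcsin(-0.76863·0.99999 + 0.63969·0.00391·0.25882) = -50.17285°
λ₂ = λ₁ + atan2(sin θ sin δ cos φ₁, cos δ − sin φ₁ sin φ₂) = -39.57161°

50.173°S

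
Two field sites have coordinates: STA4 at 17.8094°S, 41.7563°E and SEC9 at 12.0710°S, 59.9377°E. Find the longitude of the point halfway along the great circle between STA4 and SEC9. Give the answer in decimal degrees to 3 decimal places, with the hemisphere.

50.970°E

Bx = cos φ₂ cos Δλ = 0.929067,  By = cos φ₂ sin Δλ = 0.305127
φₘ = atan2(sin φ₁ + sin φ₂, √((cos φ₁ + Bx)² + By²)) = -15.12156°
λₘ = λ₁ + atan2(By, cos φ₁ + Bx) = 50.96960°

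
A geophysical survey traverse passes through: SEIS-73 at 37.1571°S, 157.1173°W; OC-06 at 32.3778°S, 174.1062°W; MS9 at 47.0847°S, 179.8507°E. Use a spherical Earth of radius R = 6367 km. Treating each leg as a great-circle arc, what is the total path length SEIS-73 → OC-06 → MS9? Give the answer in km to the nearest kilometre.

3349 km

SEIS-73→OC-06: c = 0.257024 rad, d = 1636.47 km
OC-06→MS9: c = 0.268983 rad, d = 1712.62 km
Total = 1636.47 + 1712.62 = 3349.09 km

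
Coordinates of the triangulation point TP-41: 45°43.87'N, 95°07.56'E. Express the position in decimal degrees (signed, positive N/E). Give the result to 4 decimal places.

+45.7312°, +95.1260°

lat: 45.7312° N → +45.7312°
lon: 95.1260° E → +95.1260°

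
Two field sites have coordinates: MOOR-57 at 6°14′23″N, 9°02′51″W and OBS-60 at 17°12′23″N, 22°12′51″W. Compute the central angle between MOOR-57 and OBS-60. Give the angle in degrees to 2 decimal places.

16.91°

MOOR-57: φ = +6.23972°, λ = -9.04750°
OBS-60: φ = +17.20639°, λ = -22.21417°
Δφ = 10.9667°,  Δλ = -13.1667°
a = sin²(Δφ/2) + cos φ₁ cos φ₂ sin²(Δλ/2) = 0.021613
c = 2·arcsin(√a) = 0.295094 rad = 16.9076°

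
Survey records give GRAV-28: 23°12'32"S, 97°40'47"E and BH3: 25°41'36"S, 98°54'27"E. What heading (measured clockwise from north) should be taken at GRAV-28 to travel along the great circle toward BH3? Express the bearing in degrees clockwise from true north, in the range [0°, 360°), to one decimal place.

GRAV-28: φ = -23.20889°, λ = +97.67972°
BH3: φ = -25.69333°, λ = +98.90750°
Δλ = 1.2278°
y = sin Δλ · cos φ₂ = 0.019309
x = cos φ₁ sin φ₂ − sin φ₁ cos φ₂ cos Δλ = -0.043430
θ = atan2(y, x) = 156.0304° → 156.0304° (mod 360°)

156.0°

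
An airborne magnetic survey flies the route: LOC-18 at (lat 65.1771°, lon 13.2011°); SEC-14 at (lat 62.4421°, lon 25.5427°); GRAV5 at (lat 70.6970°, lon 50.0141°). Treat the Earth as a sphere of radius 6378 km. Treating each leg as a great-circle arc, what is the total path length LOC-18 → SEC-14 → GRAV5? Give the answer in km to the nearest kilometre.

2080 km

LOC-18→SEC-14: c = 0.106139 rad, d = 676.96 km
SEC-14→GRAV5: c = 0.219985 rad, d = 1403.06 km
Total = 676.96 + 1403.06 = 2080.02 km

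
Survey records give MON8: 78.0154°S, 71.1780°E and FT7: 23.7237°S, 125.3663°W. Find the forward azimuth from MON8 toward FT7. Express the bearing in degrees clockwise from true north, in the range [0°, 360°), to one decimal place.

Δλ = 163.4557°
y = sin Δλ · cos φ₂ = 0.260694
x = cos φ₁ sin φ₂ − sin φ₁ cos φ₂ cos Δλ = -0.942009
θ = atan2(y, x) = 164.5310° → 164.5310° (mod 360°)

164.5°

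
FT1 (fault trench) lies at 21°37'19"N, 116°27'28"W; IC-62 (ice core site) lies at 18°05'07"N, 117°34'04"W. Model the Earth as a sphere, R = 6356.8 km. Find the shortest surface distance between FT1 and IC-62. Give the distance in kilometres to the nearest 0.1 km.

409.1 km

FT1: φ = +21.62194°, λ = -116.45778°
IC-62: φ = +18.08528°, λ = -117.56778°
Δφ = -3.5367°,  Δλ = -1.1100°
a = sin²(Δφ/2) + cos φ₁ cos φ₂ sin²(Δλ/2) = 0.001035
c = 2·arcsin(√a) = 0.064359 rad = 3.6875°
d = R·c = 6356.8 × 0.064359 = 409.1 km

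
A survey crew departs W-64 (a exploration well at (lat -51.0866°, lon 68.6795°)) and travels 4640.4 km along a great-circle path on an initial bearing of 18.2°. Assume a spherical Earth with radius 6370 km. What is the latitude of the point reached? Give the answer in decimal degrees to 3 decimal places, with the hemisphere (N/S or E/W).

δ = d/R = 4640.4/6370 = 0.728477 rad
φ₂ = arcsin(sin φ₁ cos δ + cos φ₁ sin δ cos θ)
   = arcsin(-0.77810·0.74619 + 0.62815·0.66573·0.94997) = -10.56494°
λ₂ = λ₁ + atan2(sin θ sin δ cos φ₁, cos δ − sin φ₁ sin φ₂) = 80.89081°

10.565°S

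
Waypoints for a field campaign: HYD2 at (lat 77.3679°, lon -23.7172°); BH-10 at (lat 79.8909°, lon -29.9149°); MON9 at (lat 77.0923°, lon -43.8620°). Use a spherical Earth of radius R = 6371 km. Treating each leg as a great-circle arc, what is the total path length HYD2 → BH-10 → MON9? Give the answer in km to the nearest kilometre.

748 km

HYD2→BH-10: c = 0.048866 rad, d = 311.33 km
BH-10→MON9: c = 0.068549 rad, d = 436.73 km
Total = 311.33 + 436.73 = 748.06 km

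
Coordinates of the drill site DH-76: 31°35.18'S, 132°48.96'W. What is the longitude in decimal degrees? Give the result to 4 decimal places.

132.8160°W

132° + 48.96′/60 = 132 + 0.81600 = 132.8160°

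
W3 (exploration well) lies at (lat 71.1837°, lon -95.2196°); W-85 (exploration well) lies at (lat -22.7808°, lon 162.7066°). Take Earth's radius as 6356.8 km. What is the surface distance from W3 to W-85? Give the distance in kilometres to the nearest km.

12802 km

Δφ = -93.9645°,  Δλ = -102.0738°
a = sin²(Δφ/2) + cos φ₁ cos φ₂ sin²(Δλ/2) = 0.714358
c = 2·arcsin(√a) = 2.013867 rad = 115.3861°
d = R·c = 6356.8 × 2.013867 = 12801.8 km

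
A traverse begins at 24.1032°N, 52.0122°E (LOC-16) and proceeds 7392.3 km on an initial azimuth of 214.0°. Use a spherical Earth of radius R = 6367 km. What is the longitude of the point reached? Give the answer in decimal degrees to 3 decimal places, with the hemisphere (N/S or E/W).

14.750°E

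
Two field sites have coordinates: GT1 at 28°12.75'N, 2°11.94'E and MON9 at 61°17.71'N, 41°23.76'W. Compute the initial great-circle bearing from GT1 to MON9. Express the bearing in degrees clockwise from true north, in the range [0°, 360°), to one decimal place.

GT1: φ = +28.21250°, λ = +2.19900°
MON9: φ = +61.29517°, λ = -41.39600°
Δλ = -43.5950°
y = sin Δλ · cos φ₂ = -0.331192
x = cos φ₁ sin φ₂ − sin φ₁ cos φ₂ cos Δλ = 0.608464
θ = atan2(y, x) = -28.5598° → 331.4402° (mod 360°)

331.4°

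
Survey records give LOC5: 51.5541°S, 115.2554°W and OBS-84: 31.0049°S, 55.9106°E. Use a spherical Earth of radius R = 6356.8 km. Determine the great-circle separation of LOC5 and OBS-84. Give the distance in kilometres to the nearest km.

10770 km

Δφ = 20.5492°,  Δλ = 171.1660°
a = sin²(Δφ/2) + cos φ₁ cos φ₂ sin²(Δλ/2) = 0.561592
c = 2·arcsin(√a) = 1.694293 rad = 97.0758°
d = R·c = 6356.8 × 1.694293 = 10770.3 km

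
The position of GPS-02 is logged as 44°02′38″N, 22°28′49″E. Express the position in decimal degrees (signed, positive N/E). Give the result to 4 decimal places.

+44.0439°, +22.4803°

lat: 44.0439° N → +44.0439°
lon: 22.4803° E → +22.4803°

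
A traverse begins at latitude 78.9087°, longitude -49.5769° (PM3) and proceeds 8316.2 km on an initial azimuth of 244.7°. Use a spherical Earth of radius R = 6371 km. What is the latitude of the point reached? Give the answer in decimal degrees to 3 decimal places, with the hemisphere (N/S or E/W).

δ = d/R = 8316.2/6371 = 1.305321 rad
φ₂ = arcsin(sin φ₁ cos δ + cos φ₁ sin δ cos θ)
   = arcsin(0.98132·0.26237 + 0.19237·0.96497·-0.42736) = 10.26117°
λ₂ = λ₁ + atan2(sin θ sin δ cos φ₁, cos δ − sin φ₁ sin φ₂) = -112.02482°

10.261°N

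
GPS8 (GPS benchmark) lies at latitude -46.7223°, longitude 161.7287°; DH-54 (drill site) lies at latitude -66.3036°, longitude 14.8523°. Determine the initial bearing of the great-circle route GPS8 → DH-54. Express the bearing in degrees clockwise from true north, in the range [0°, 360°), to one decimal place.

194.1°

Δλ = -146.8764°
y = sin Δλ · cos φ₂ = -0.219612
x = cos φ₁ sin φ₂ − sin φ₁ cos φ₂ cos Δλ = -0.872780
θ = atan2(y, x) = -165.8763° → 194.1237° (mod 360°)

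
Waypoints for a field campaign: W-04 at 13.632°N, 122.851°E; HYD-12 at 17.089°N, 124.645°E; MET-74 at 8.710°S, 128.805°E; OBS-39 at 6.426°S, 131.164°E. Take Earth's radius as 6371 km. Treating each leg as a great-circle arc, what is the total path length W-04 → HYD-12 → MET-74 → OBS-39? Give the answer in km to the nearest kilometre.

3698 km

W-04→HYD-12: c = 0.067466 rad, d = 429.83 km
HYD-12→MET-74: c = 0.455964 rad, d = 2904.94 km
MET-74→OBS-39: c = 0.057049 rad, d = 363.46 km
Total = 429.83 + 2904.94 + 363.46 = 3698.23 km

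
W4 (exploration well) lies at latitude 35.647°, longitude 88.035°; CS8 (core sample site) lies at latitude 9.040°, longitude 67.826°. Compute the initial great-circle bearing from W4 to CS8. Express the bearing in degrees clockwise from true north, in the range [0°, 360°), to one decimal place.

Δλ = -20.2090°
y = sin Δλ · cos φ₂ = -0.341155
x = cos φ₁ sin φ₂ − sin φ₁ cos φ₂ cos Δλ = -0.412437
θ = atan2(y, x) = -140.4035° → 219.5965° (mod 360°)

219.6°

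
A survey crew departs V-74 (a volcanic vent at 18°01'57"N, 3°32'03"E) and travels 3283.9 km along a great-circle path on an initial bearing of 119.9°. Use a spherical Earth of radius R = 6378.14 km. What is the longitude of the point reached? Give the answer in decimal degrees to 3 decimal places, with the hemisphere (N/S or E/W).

28.821°E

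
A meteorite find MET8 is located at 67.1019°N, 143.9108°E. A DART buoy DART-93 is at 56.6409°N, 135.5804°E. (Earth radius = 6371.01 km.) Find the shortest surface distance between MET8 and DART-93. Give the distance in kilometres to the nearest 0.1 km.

1239.9 km

Δφ = -10.4610°,  Δλ = -8.3304°
a = sin²(Δφ/2) + cos φ₁ cos φ₂ sin²(Δλ/2) = 0.009439
c = 2·arcsin(√a) = 0.194620 rad = 11.1509°
d = R·c = 6371.01 × 0.194620 = 1239.9 km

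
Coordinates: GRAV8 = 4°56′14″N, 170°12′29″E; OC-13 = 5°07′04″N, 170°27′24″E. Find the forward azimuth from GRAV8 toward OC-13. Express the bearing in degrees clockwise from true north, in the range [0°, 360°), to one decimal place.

GRAV8: φ = +4.93722°, λ = +170.20806°
OC-13: φ = +5.11778°, λ = +170.45667°
Δλ = 0.2486°
y = sin Δλ · cos φ₂ = 0.004322
x = cos φ₁ sin φ₂ − sin φ₁ cos φ₂ cos Δλ = 0.003152
θ = atan2(y, x) = 53.8948° → 53.8948° (mod 360°)

53.9°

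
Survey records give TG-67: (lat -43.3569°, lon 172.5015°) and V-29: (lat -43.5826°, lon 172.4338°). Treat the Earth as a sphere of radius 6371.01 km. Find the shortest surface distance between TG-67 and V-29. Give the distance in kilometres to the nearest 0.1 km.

Δφ = -0.2257°,  Δλ = -0.0677°
a = sin²(Δφ/2) + cos φ₁ cos φ₂ sin²(Δλ/2) = 0.000004
c = 2·arcsin(√a) = 0.004031 rad = 0.2310°
d = R·c = 6371.01 × 0.004031 = 25.7 km

25.7 km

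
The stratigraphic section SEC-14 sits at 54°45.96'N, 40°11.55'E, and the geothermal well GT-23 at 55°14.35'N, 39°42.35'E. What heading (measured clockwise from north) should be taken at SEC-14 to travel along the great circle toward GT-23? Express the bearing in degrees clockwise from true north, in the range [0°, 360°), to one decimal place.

329.7°

SEC-14: φ = +54.76600°, λ = +40.19250°
GT-23: φ = +55.23917°, λ = +39.70583°
Δλ = -0.4867°
y = sin Δλ · cos φ₂ = -0.004843
x = cos φ₁ sin φ₂ − sin φ₁ cos φ₂ cos Δλ = 0.008275
θ = atan2(y, x) = -30.3374° → 329.6626° (mod 360°)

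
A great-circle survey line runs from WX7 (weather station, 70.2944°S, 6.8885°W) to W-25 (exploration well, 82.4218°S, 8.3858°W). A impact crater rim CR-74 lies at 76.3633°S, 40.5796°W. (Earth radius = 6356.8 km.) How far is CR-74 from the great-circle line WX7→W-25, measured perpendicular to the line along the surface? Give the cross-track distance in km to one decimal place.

δ₁₃ = central angle WX7→CR-74 = 0.195023 rad  (haversine)
θ₁₃ = bearing WX7→CR-74 = 222.444°,  θ₁₂ = bearing WX7→W-25 = 180.940°
dₓₜ = R·arcsin(sin δ₁₃ · sin(θ₁₃ − θ₁₂)) = 6356.8·arcsin(0.19379·sin(41.504°)) = 818.599 km
|dₓₜ| = 818.599 km

818.6 km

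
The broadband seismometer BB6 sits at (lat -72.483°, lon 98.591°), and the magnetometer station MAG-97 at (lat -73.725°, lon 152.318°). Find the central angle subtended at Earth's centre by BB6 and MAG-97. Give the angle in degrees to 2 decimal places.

Δφ = -1.2420°,  Δλ = 53.7270°
a = sin²(Δφ/2) + cos φ₁ cos φ₂ sin²(Δλ/2) = 0.017341
c = 2·arcsin(√a) = 0.264135 rad = 15.1338°

15.13°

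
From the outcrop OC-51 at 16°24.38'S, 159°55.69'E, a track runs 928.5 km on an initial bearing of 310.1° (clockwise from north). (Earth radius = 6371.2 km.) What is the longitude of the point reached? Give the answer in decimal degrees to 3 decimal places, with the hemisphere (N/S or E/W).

OC-51: φ = -16.40633°, λ = +159.92817°
δ = d/R = 928.5/6371.2 = 0.145734 rad
φ₂ = arcsin(sin φ₁ cos δ + cos φ₁ sin δ cos θ)
   = arcsin(-0.28245·0.98940 + 0.95928·0.14522·0.64412) = -10.93664°
λ₂ = λ₁ + atan2(sin θ sin δ cos φ₁, cos δ − sin φ₁ sin φ₂) = 153.43206°

153.432°E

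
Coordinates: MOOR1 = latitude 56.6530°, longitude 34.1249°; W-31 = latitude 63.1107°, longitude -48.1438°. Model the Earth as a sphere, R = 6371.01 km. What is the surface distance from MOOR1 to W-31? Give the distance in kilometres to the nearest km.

Δφ = 6.4577°,  Δλ = -82.2687°
a = sin²(Δφ/2) + cos φ₁ cos φ₂ sin²(Δλ/2) = 0.110757
c = 2·arcsin(√a) = 0.678547 rad = 38.8779°
d = R·c = 6371.01 × 0.678547 = 4323.0 km

4323 km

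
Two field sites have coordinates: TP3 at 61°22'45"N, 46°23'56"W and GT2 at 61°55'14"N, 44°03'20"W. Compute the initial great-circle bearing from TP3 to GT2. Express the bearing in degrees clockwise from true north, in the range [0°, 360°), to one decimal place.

63.0°

TP3: φ = +61.37917°, λ = -46.39889°
GT2: φ = +61.92056°, λ = -44.05556°
Δλ = 2.3433°
y = sin Δλ · cos φ₂ = 0.019246
x = cos φ₁ sin φ₂ − sin φ₁ cos φ₂ cos Δλ = 0.009794
θ = atan2(y, x) = 63.0277° → 63.0277° (mod 360°)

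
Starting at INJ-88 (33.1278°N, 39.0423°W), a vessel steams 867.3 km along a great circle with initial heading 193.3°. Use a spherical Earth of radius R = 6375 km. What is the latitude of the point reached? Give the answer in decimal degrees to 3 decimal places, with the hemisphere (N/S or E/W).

25.526°N

δ = d/R = 867.3/6375 = 0.136047 rad
φ₂ = arcsin(sin φ₁ cos δ + cos φ₁ sin δ cos θ)
   = arcsin(0.54651·0.99076 + 0.83745·0.13563·-0.97318) = 25.52615°
λ₂ = λ₁ + atan2(sin θ sin δ cos φ₁, cos δ − sin φ₁ sin φ₂) = -41.02376°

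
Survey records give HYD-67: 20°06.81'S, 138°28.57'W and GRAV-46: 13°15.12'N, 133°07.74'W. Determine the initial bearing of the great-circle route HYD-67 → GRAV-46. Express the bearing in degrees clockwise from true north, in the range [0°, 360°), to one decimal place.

HYD-67: φ = -20.11350°, λ = -138.47617°
GRAV-46: φ = +13.25200°, λ = -133.12900°
Δλ = 5.3472°
y = sin Δλ · cos φ₂ = 0.090709
x = cos φ₁ sin φ₂ − sin φ₁ cos φ₂ cos Δλ = 0.548521
θ = atan2(y, x) = 9.3900° → 9.3900° (mod 360°)

9.4°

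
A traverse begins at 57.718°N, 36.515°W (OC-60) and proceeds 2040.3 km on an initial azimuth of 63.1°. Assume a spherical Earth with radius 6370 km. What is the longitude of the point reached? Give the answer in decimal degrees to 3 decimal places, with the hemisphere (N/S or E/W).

δ = d/R = 2040.3/6370 = 0.320298 rad
φ₂ = arcsin(sin φ₁ cos δ + cos φ₁ sin δ cos θ)
   = arcsin(0.84543·0.94914 + 0.53409·0.31485·0.45243) = 61.46345°
λ₂ = λ₁ + atan2(sin θ sin δ cos φ₁, cos δ − sin φ₁ sin φ₂) = -0.51711°

0.517°W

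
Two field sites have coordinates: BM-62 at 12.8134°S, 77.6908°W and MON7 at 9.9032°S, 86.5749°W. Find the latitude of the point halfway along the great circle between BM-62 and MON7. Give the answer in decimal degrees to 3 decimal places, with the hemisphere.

11.392°S

Bx = cos φ₂ cos Δλ = 0.973281,  By = cos φ₂ sin Δλ = -0.152135
φₘ = atan2(sin φ₁ + sin φ₂, √((cos φ₁ + Bx)² + By²)) = -11.39163°
λₘ = λ₁ + atan2(By, cos φ₁ + Bx) = -82.15556°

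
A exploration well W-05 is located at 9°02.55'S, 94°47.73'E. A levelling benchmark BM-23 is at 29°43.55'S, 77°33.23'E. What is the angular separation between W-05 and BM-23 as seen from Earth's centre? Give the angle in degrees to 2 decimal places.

26.23°

W-05: φ = -9.04250°, λ = +94.79550°
BM-23: φ = -29.72583°, λ = +77.55383°
Δφ = -20.6833°,  Δλ = -17.2417°
a = sin²(Δφ/2) + cos φ₁ cos φ₂ sin²(Δλ/2) = 0.051496
c = 2·arcsin(√a) = 0.457843 rad = 26.2324°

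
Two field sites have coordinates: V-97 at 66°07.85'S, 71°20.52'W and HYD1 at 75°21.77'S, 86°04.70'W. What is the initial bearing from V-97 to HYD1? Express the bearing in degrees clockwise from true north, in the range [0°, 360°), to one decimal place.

200.9°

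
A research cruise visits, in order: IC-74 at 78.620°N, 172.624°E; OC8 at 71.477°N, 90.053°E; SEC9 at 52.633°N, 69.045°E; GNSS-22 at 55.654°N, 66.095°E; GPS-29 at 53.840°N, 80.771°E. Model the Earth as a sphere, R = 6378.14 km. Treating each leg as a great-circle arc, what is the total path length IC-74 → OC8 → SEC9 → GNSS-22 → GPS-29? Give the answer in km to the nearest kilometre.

IC-74→OC8: c = 0.354962 rad, d = 2264.00 km
OC8→SEC9: c = 0.366505 rad, d = 2337.62 km
SEC9→GNSS-22: c = 0.060730 rad, d = 387.34 km
GNSS-22→GPS-29: c = 0.150889 rad, d = 962.39 km
Total = 2264.00 + 2337.62 + 387.34 + 962.39 = 5951.35 km

5951 km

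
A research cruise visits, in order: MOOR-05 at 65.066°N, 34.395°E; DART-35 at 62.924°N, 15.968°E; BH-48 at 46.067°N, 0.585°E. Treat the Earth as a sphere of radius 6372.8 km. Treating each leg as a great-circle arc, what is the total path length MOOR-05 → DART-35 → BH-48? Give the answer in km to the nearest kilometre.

MOOR-05→DART-35: c = 0.145299 rad, d = 925.96 km
DART-35→BH-48: c = 0.331001 rad, d = 2109.40 km
Total = 925.96 + 2109.40 = 3035.37 km

3035 km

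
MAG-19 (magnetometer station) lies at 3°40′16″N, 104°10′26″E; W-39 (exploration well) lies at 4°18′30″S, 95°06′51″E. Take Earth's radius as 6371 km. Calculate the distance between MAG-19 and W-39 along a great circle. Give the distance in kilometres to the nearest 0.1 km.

1341.8 km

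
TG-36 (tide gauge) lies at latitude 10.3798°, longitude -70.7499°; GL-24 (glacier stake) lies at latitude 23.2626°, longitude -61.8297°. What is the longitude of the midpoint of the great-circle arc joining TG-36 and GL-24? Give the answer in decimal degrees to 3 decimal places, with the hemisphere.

66.442°W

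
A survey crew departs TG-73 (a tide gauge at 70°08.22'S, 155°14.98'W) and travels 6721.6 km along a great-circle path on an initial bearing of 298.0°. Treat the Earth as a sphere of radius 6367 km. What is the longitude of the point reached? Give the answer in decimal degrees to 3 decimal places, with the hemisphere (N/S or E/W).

TG-73: φ = -70.13700°, λ = -155.24967°
δ = d/R = 6721.6/6367 = 1.055693 rad
φ₂ = arcsin(sin φ₁ cos δ + cos φ₁ sin δ cos θ)
   = arcsin(-0.94051·0.49262 + 0.33977·0.87024·0.46947) = -18.93539°
λ₂ = λ₁ + atan2(sin θ sin δ cos φ₁, cos δ − sin φ₁ sin φ₂) = 150.42537°

150.425°E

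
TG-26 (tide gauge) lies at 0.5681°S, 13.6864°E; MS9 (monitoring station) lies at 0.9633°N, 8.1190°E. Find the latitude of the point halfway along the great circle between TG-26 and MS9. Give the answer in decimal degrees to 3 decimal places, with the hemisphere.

Bx = cos φ₂ cos Δλ = 0.995142,  By = cos φ₂ sin Δλ = -0.097003
φₘ = atan2(sin φ₁ + sin φ₂, √((cos φ₁ + Bx)² + By²)) = 0.19783°
λₘ = λ₁ + atan2(By, cos φ₁ + Bx) = 10.90283°

0.198°N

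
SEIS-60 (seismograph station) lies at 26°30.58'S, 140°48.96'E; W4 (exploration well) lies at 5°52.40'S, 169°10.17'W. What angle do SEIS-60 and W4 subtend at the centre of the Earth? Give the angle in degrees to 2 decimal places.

SEIS-60: φ = -26.50967°, λ = +140.81600°
W4: φ = -5.87333°, λ = -169.16950°
Δφ = 20.6363°,  Δλ = 50.0145°
a = sin²(Δφ/2) + cos φ₁ cos φ₂ sin²(Δλ/2) = 0.191157
c = 2·arcsin(√a) = 0.904998 rad = 51.8526°

51.85°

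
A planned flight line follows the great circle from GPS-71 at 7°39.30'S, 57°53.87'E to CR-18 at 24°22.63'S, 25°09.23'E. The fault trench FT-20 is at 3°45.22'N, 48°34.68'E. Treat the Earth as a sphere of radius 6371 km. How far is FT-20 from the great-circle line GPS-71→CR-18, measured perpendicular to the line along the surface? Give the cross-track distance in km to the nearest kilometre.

GPS-71: φ = -7.65500°, λ = +57.89783°
CR-18: φ = -24.37717°, λ = +25.15383°
FT-20: φ = +3.75367°, λ = +48.57800°
δ₁₃ = central angle GPS-71→FT-20 = 0.256883 rad  (haversine)
θ₁₃ = bearing GPS-71→FT-20 = 320.502°,  θ₁₂ = bearing GPS-71→CR-18 = 238.070°
dₓₜ = R·arcsin(sin δ₁₃ · sin(θ₁₃ − θ₁₂)) = 6371·arcsin(0.25407·sin(82.432°)) = 1622.026 km
|dₓₜ| = 1622.026 km

1622 km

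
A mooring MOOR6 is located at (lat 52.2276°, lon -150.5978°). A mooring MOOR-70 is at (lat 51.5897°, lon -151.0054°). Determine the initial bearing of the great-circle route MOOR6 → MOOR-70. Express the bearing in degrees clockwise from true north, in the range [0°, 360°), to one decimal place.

201.7°

Δλ = -0.4076°
y = sin Δλ · cos φ₂ = -0.004420
x = cos φ₁ sin φ₂ − sin φ₁ cos φ₂ cos Δλ = -0.011121
θ = atan2(y, x) = -158.3254° → 201.6746° (mod 360°)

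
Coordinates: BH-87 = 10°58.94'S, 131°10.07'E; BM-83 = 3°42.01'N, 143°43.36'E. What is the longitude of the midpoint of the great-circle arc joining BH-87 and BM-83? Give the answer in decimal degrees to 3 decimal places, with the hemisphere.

137.497°E

BH-87: φ = -10.98233°, λ = +131.16783°
BM-83: φ = +3.70017°, λ = +143.72267°
Bx = cos φ₂ cos Δλ = 0.974054,  By = cos φ₂ sin Δλ = 0.216921
φₘ = atan2(sin φ₁ + sin φ₂, √((cos φ₁ + Bx)² + By²)) = -3.66299°
λₘ = λ₁ + atan2(By, cos φ₁ + Bx) = 137.49692°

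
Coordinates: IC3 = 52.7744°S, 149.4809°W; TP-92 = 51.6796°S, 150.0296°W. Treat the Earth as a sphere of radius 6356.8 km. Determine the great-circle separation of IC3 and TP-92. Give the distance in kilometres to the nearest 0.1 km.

Δφ = 1.0948°,  Δλ = -0.5487°
a = sin²(Δφ/2) + cos φ₁ cos φ₂ sin²(Δλ/2) = 0.000100
c = 2·arcsin(√a) = 0.019988 rad = 1.1452°
d = R·c = 6356.8 × 0.019988 = 127.1 km

127.1 km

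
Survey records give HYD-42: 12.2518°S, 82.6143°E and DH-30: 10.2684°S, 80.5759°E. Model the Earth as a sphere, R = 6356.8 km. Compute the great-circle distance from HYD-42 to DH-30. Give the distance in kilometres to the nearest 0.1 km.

312.4 km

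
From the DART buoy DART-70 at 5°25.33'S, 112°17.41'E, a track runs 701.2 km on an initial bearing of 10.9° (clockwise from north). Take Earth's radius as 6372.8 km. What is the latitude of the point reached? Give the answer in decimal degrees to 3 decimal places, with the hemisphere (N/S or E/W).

0.769°N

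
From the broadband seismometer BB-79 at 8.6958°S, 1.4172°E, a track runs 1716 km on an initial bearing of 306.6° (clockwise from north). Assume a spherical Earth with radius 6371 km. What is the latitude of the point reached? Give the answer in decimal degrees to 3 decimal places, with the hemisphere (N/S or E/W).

δ = d/R = 1716/6371 = 0.269345 rad
φ₂ = arcsin(sin φ₁ cos δ + cos φ₁ sin δ cos θ)
   = arcsin(-0.15119·0.96395 + 0.98850·0.26610·0.59622) = 0.63569°
λ₂ = λ₁ + atan2(sin θ sin δ cos φ₁, cos δ − sin φ₁ sin φ₂) = -10.91875°

0.636°N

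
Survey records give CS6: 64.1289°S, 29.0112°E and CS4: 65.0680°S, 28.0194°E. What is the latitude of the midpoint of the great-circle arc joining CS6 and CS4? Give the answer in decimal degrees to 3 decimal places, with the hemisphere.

64.599°S

Bx = cos φ₂ cos Δλ = 0.421479,  By = cos φ₂ sin Δλ = -0.007297
φₘ = atan2(sin φ₁ + sin φ₂, √((cos φ₁ + Bx)² + By²)) = -64.59928°
λₘ = λ₁ + atan2(By, cos φ₁ + Bx) = 28.52386°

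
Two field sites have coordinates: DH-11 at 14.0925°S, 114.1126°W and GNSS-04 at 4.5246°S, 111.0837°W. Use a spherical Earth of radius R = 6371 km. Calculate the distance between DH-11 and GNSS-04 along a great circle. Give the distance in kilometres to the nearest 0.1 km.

Δφ = 9.5679°,  Δλ = 3.0289°
a = sin²(Δφ/2) + cos φ₁ cos φ₂ sin²(Δλ/2) = 0.007631
c = 2·arcsin(√a) = 0.174931 rad = 10.0228°
d = R·c = 6371 × 0.174931 = 1114.5 km

1114.5 km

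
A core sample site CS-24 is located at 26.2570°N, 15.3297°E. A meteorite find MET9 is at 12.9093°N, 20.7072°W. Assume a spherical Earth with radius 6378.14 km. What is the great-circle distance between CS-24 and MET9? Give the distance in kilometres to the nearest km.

4043 km

Δφ = -13.3477°,  Δλ = -36.0369°
a = sin²(Δφ/2) + cos φ₁ cos φ₂ sin²(Δλ/2) = 0.097146
c = 2·arcsin(√a) = 0.633927 rad = 36.3213°
d = R·c = 6378.14 × 0.633927 = 4043.3 km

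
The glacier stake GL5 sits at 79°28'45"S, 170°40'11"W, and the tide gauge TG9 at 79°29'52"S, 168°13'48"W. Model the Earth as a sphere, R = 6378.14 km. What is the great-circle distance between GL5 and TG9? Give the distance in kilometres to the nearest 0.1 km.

49.6 km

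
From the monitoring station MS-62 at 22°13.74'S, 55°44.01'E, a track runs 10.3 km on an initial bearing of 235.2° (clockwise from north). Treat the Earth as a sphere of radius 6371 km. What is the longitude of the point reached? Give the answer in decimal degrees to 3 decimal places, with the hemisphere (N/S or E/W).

55.651°E

MS-62: φ = -22.22900°, λ = +55.73350°
δ = d/R = 10.3/6371 = 0.001617 rad
φ₂ = arcsin(sin φ₁ cos δ + cos φ₁ sin δ cos θ)
   = arcsin(-0.37831·1.00000 + 0.92568·0.00162·-0.57071) = -22.28184°
λ₂ = λ₁ + atan2(sin θ sin δ cos φ₁, cos δ − sin φ₁ sin φ₂) = 55.65130°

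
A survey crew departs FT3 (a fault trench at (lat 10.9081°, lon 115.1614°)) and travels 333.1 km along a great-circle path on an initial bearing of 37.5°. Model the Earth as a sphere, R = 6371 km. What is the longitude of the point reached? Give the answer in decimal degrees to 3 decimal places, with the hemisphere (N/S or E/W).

117.035°E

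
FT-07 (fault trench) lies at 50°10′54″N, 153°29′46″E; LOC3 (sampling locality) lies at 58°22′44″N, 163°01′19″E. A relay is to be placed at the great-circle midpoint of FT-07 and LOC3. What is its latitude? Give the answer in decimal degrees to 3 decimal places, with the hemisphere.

54.373°N

FT-07: φ = +50.18167°, λ = +153.49611°
LOC3: φ = +58.37889°, λ = +163.02194°
Bx = cos φ₂ cos Δλ = 0.517070,  By = cos φ₂ sin Δλ = 0.086768
φₘ = atan2(sin φ₁ + sin φ₂, √((cos φ₁ + Bx)² + By²)) = 54.37323°
λₘ = λ₁ + atan2(By, cos φ₁ + Bx) = 157.78333°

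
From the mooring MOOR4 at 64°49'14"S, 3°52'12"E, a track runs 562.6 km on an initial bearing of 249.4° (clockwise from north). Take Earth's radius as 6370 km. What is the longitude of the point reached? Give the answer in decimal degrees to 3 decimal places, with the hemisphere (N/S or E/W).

MOOR4: φ = -64.82056°, λ = +3.87000°
δ = d/R = 562.6/6370 = 0.088320 rad
φ₂ = arcsin(sin φ₁ cos δ + cos φ₁ sin δ cos θ)
   = arcsin(-0.90498·0.99610 + 0.42545·0.08821·-0.35184) = -66.15694°
λ₂ = λ₁ + atan2(sin θ sin δ cos φ₁, cos δ − sin φ₁ sin φ₂) = -7.91575°

7.916°W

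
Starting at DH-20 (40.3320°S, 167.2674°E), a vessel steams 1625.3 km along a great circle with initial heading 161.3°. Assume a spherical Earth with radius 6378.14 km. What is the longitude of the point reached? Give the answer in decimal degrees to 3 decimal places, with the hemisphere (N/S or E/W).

δ = d/R = 1625.3/6378.14 = 0.254824 rad
φ₂ = arcsin(sin φ₁ cos δ + cos φ₁ sin δ cos θ)
   = arcsin(-0.64722·0.96771 + 0.76231·0.25207·-0.94721) = -53.93308°
λ₂ = λ₁ + atan2(sin θ sin δ cos φ₁, cos δ − sin φ₁ sin φ₂) = 175.15764°

175.158°E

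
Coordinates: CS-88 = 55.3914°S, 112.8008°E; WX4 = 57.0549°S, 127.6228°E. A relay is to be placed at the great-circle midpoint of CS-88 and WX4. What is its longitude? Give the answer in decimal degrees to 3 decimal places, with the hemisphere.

Bx = cos φ₂ cos Δλ = 0.525739,  By = cos φ₂ sin Δλ = 0.139122
φₘ = atan2(sin φ₁ + sin φ₂, √((cos φ₁ + Bx)² + By²)) = -56.44480°
λₘ = λ₁ + atan2(By, cos φ₁ + Bx) = 120.05004°

120.050°E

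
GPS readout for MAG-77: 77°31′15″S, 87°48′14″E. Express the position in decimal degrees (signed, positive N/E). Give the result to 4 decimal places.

lat: 77.5208° S → -77.5208°
lon: 87.8039° E → +87.8039°

-77.5208°, +87.8039°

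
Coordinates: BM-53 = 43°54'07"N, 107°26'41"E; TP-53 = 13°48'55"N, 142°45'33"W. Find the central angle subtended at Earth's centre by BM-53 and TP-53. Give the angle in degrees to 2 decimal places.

BM-53: φ = +43.90194°, λ = +107.44472°
TP-53: φ = +13.81528°, λ = -142.75917°
Δφ = -30.0867°,  Δλ = 109.7961°
a = sin²(Δφ/2) + cos φ₁ cos φ₂ sin²(Δλ/2) = 0.535690
c = 2·arcsin(√a) = 1.642237 rad = 94.0932°

94.09°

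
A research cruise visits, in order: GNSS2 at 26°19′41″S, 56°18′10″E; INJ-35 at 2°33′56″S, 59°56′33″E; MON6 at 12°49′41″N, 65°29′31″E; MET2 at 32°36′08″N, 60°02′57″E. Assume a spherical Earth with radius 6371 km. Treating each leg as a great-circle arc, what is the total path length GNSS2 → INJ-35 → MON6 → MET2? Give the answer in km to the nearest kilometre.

6756 km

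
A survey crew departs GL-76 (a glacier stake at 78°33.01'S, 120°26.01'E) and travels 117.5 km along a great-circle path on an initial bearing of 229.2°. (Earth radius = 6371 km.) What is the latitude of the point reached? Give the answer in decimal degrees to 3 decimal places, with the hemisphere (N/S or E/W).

79.211°S

GL-76: φ = -78.55017°, λ = +120.43350°
δ = d/R = 117.5/6371 = 0.018443 rad
φ₂ = arcsin(sin φ₁ cos δ + cos φ₁ sin δ cos θ)
   = arcsin(-0.98010·0.99983 + 0.19851·0.01844·-0.65342) = -79.21134°
λ₂ = λ₁ + atan2(sin θ sin δ cos φ₁, cos δ − sin φ₁ sin φ₂) = 116.15640°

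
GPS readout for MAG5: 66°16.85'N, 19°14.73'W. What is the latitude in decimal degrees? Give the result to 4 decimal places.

66.2808°N

66° + 16.85′/60 = 66 + 0.28083 = 66.2808°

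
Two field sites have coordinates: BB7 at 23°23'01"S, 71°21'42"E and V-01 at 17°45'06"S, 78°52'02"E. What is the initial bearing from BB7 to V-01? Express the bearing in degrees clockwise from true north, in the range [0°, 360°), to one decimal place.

BB7: φ = -23.38361°, λ = +71.36167°
V-01: φ = -17.75167°, λ = +78.86722°
Δλ = 7.5056°
y = sin Δλ · cos φ₂ = 0.124403
x = cos φ₁ sin φ₂ − sin φ₁ cos φ₂ cos Δλ = 0.094899
θ = atan2(y, x) = 52.6623° → 52.6623° (mod 360°)

52.7°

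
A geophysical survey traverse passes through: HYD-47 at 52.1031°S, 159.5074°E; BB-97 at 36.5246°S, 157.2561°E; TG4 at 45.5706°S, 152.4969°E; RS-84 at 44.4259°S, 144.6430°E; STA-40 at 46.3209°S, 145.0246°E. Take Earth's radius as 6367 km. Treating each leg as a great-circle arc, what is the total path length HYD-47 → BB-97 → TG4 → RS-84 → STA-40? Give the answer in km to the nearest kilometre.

HYD-47→BB-97: c = 0.273311 rad, d = 1740.17 km
BB-97→TG4: c = 0.169775 rad, d = 1080.95 km
TG4→RS-84: c = 0.098925 rad, d = 629.85 km
RS-84→STA-40: c = 0.033403 rad, d = 212.68 km
Total = 1740.17 + 1080.95 + 629.85 + 212.68 = 3663.66 km

3664 km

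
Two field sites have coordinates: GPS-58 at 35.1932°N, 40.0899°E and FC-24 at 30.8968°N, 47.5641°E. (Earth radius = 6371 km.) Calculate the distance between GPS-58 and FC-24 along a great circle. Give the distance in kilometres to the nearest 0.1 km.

844.3 km

Δφ = -4.2964°,  Δλ = 7.4742°
a = sin²(Δφ/2) + cos φ₁ cos φ₂ sin²(Δλ/2) = 0.004384
c = 2·arcsin(√a) = 0.132523 rad = 7.5930°
d = R·c = 6371 × 0.132523 = 844.3 km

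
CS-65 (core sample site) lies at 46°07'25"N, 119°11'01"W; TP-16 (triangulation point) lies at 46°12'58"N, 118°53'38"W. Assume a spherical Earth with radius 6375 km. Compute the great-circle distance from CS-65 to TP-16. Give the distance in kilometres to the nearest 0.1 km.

24.6 km

CS-65: φ = +46.12361°, λ = -119.18361°
TP-16: φ = +46.21611°, λ = -118.89389°
Δφ = 0.0925°,  Δλ = 0.2897°
a = sin²(Δφ/2) + cos φ₁ cos φ₂ sin²(Δλ/2) = 0.000004
c = 2·arcsin(√a) = 0.003856 rad = 0.2209°
d = R·c = 6375 × 0.003856 = 24.6 km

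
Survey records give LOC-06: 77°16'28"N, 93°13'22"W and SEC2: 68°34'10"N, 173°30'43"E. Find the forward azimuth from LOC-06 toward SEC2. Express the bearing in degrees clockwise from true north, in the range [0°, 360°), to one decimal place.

LOC-06: φ = +77.27444°, λ = -93.22278°
SEC2: φ = +68.56944°, λ = +173.51194°
Δλ = -93.2653°
y = sin Δλ · cos φ₂ = -0.364780
x = cos φ₁ sin φ₂ − sin φ₁ cos φ₂ cos Δλ = 0.225351
θ = atan2(y, x) = -58.2933° → 301.7067° (mod 360°)

301.7°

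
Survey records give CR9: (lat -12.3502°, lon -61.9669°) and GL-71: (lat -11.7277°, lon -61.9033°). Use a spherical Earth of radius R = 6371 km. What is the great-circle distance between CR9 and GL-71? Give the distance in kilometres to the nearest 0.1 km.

69.6 km

Δφ = 0.6225°,  Δλ = 0.0636°
a = sin²(Δφ/2) + cos φ₁ cos φ₂ sin²(Δλ/2) = 0.000030
c = 2·arcsin(√a) = 0.010919 rad = 0.6256°
d = R·c = 6371 × 0.010919 = 69.6 km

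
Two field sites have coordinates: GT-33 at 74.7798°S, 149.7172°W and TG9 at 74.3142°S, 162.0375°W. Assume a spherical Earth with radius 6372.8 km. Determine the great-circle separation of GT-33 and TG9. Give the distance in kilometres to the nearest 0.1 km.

Δφ = 0.4656°,  Δλ = -12.3203°
a = sin²(Δφ/2) + cos φ₁ cos φ₂ sin²(Δλ/2) = 0.000834
c = 2·arcsin(√a) = 0.057760 rad = 3.3094°
d = R·c = 6372.8 × 0.057760 = 368.1 km

368.1 km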